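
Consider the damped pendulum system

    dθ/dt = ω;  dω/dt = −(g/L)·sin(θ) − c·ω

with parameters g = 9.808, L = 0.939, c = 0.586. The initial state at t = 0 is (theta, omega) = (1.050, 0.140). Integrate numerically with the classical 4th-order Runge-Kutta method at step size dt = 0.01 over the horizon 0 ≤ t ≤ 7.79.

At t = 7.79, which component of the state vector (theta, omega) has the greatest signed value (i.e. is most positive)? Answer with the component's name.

t=0.000: state=(1.050, 0.140)
step 1 (dt=0.01): k1=(0.140, -9.142), k2=(0.094, -9.119), k3=(0.094, -9.118), k4=(0.049, -9.094); state += dt/6·(k1+2k2+2k3+k4)
t=0.010: state=(1.051, 0.049)
t=0.020: state=(1.051, -0.042)
t=0.030: state=(1.050, -0.132)
continuing one RK4 step at a time; state shown every 50 steps (Δt=0.5):
t=0.500: state=(0.199, -2.816)
t=1.000: state=(-0.758, -0.350)
t=1.500: state=(-0.177, 2.098)
t=2.000: state=(0.559, 0.302)
t=2.500: state=(0.126, -1.573)
t=3.000: state=(-0.418, -0.196)
t=3.500: state=(-0.080, 1.183)
t=4.000: state=(0.314, 0.099)
t=4.500: state=(0.044, -0.888)
t=5.000: state=(-0.237, -0.027)
t=5.500: state=(-0.019, 0.664)
t=6.000: state=(0.178, -0.018)
t=6.500: state=(0.004, -0.495)
t=7.000: state=(-0.133, 0.044)
t=7.500: state=(0.006, 0.366)
t=7.790: state=(0.088, 0.162)
compare at T: theta=0.088, omega=0.162

largest component: omega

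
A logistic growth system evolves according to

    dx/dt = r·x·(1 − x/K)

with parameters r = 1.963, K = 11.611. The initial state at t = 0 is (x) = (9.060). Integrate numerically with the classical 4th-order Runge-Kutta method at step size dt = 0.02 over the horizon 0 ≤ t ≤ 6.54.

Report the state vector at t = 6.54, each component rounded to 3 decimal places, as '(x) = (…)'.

(x) = (11.611)

t=0.000: state=(9.060)
step 1 (dt=0.02): k1=(3.907), k2=(3.864), k3=(3.865), k4=(3.821); state += dt/6·(k1+2k2+2k3+k4)
t=0.020: state=(9.137)
t=0.040: state=(9.213)
t=0.060: state=(9.287)
continuing one RK4 step at a time; state shown every 25 steps (Δt=0.5):
t=0.500: state=(10.503)
t=1.000: state=(11.169)
t=1.500: state=(11.441)
t=2.000: state=(11.547)
t=2.500: state=(11.587)
t=3.000: state=(11.602)
t=3.500: state=(11.608)
t=4.000: state=(11.610)
t=4.500: state=(11.611)
t=5.000: state=(11.611)
t=5.500: state=(11.611)
t=6.000: state=(11.611)
t=6.500: state=(11.611)
t=6.540: state=(11.611)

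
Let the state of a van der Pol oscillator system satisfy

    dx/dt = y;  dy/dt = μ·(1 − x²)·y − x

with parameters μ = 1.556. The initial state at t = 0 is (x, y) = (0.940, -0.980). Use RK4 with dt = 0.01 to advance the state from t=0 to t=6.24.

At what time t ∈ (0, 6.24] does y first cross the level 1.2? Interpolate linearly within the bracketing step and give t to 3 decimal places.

t=0.000: state=(0.940, -0.980)
step 1 (dt=0.01): k1=(-0.980, -1.117), k2=(-0.986, -1.128), k3=(-0.986, -1.128), k4=(-0.991, -1.138); state += dt/6·(k1+2k2+2k3+k4)
t=0.010: state=(0.930, -0.991)
t=0.020: state=(0.920, -1.003)
t=0.030: state=(0.910, -1.014)
continuing one RK4 step at a time; state shown every 25 steps (Δt=0.25):
t=0.250: state=(0.654, -1.341)
t=0.500: state=(0.249, -1.950)
t=0.750: state=(-0.347, -2.839)
t=1.000: state=(-1.127, -3.150)
t=1.250: state=(-1.758, -1.688)
t=1.500: state=(-1.987, -0.316)
t=1.750: state=(-1.990, 0.197)
t=2.000: state=(-1.917, 0.364)
t=2.250: state=(-1.816, 0.440)
t=2.500: state=(-1.698, 0.498)
t=2.750: state=(-1.566, 0.563)
t=3.000: state=(-1.415, 0.649)
t=3.250: state=(-1.238, 0.772)
t=3.500: state=(-1.023, 0.961)
t=3.700: state=(-0.809, 1.197)
next step: t=3.710: state=(-0.797, 1.212) — y has crossed 1.2
linear interpolation between t=3.700 (1.19739) and t=3.710 (1.21207) → t≈3.702

t = 3.702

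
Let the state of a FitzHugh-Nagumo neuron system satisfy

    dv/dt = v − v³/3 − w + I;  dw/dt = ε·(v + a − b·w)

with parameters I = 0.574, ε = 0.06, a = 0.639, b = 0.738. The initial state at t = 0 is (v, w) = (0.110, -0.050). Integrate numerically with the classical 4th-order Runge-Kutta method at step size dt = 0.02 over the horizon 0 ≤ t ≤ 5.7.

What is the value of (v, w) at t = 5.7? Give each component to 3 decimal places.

(v, w) = (1.730, 0.635)

t=0.000: state=(0.110, -0.050)
step 1 (dt=0.02): k1=(0.734, 0.047), k2=(0.740, 0.048), k3=(0.740, 0.048), k4=(0.747, 0.048); state += dt/6·(k1+2k2+2k3+k4)
t=0.020: state=(0.125, -0.049)
t=0.040: state=(0.140, -0.048)
t=0.060: state=(0.155, -0.047)
continuing one RK4 step at a time; state shown every 10 steps (Δt=0.2):
t=0.200: state=(0.271, -0.040)
t=0.400: state=(0.462, -0.027)
t=0.600: state=(0.682, -0.013)
t=0.800: state=(0.923, 0.005)
t=1.000: state=(1.166, 0.025)
t=1.200: state=(1.389, 0.047)
t=1.400: state=(1.570, 0.072)
t=1.600: state=(1.701, 0.099)
t=1.800: state=(1.787, 0.127)
t=2.000: state=(1.838, 0.155)
t=2.200: state=(1.865, 0.183)
t=2.400: state=(1.877, 0.212)
t=2.600: state=(1.880, 0.240)
t=2.800: state=(1.878, 0.268)
t=3.000: state=(1.872, 0.295)
t=3.200: state=(1.864, 0.323)
t=3.400: state=(1.855, 0.350)
t=3.600: state=(1.845, 0.376)
t=3.800: state=(1.835, 0.403)
t=4.000: state=(1.824, 0.429)
t=4.200: state=(1.813, 0.454)
t=4.400: state=(1.802, 0.480)
t=4.600: state=(1.791, 0.504)
t=4.800: state=(1.780, 0.529)
t=5.000: state=(1.769, 0.553)
t=5.200: state=(1.758, 0.577)
t=5.400: state=(1.747, 0.600)
t=5.600: state=(1.736, 0.624)
t=5.700: state=(1.730, 0.635)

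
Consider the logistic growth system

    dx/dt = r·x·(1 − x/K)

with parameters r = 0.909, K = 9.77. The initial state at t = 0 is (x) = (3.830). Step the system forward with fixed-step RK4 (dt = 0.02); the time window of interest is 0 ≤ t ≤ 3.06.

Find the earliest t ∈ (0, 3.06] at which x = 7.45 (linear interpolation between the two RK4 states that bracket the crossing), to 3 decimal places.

t=0.000: state=(3.830)
step 1 (dt=0.02): k1=(2.117), k2=(2.121), k3=(2.121), k4=(2.125); state += dt/6·(k1+2k2+2k3+k4)
t=0.020: state=(3.872)
t=0.040: state=(3.915)
t=0.060: state=(3.958)
continuing one RK4 step at a time; state shown every 5 steps (Δt=0.1):
t=0.100: state=(4.044)
t=0.200: state=(4.261)
t=0.300: state=(4.480)
t=0.400: state=(4.701)
t=0.500: state=(4.923)
t=0.600: state=(5.145)
t=0.700: state=(5.366)
t=0.800: state=(5.584)
t=0.900: state=(5.800)
t=1.000: state=(6.013)
t=1.100: state=(6.221)
t=1.200: state=(6.423)
t=1.300: state=(6.620)
t=1.400: state=(6.811)
t=1.500: state=(6.995)
t=1.600: state=(7.172)
t=1.700: state=(7.342)
t=1.760: state=(7.440)
next step: t=1.780: state=(7.472) — x has crossed 7.45
linear interpolation between t=1.760 (7.43999) and t=1.780 (7.47209) → t≈1.766

t = 1.766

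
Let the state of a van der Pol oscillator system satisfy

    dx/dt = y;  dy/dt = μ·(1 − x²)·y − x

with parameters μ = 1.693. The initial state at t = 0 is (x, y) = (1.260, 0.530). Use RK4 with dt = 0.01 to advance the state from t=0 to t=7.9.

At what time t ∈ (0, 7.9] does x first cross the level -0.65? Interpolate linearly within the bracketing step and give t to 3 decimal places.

t=0.000: state=(1.260, 0.530)
step 1 (dt=0.01): k1=(0.530, -1.787), k2=(0.521, -1.787), k3=(0.521, -1.787), k4=(0.512, -1.786); state += dt/6·(k1+2k2+2k3+k4)
t=0.010: state=(1.265, 0.512)
t=0.020: state=(1.270, 0.494)
t=0.030: state=(1.275, 0.476)
continuing one RK4 step at a time; state shown every 50 steps (Δt=0.5):
t=0.500: state=(1.325, -0.205)
t=1.000: state=(1.108, -0.645)
t=1.500: state=(0.653, -1.257)
t=2.000: state=(-0.318, -2.843)
t=2.100: state=(-0.621, -3.192)
next step: t=2.110: state=(-0.653, -3.218) — x has crossed -0.65
linear interpolation between t=2.100 (-0.62106) and t=2.110 (-0.65311) → t≈2.109

t = 2.109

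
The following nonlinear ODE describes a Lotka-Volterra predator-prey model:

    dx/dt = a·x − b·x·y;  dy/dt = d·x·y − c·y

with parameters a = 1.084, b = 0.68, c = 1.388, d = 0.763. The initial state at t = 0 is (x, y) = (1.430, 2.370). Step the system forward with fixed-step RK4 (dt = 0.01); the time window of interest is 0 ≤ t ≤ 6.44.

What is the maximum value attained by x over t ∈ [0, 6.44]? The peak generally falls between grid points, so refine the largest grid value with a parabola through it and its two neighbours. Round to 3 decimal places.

t=0.000: state=(1.430, 2.370)
step 1 (dt=0.01): k1=(-0.754, -0.704), k2=(-0.749, -0.709), k3=(-0.749, -0.709), k4=(-0.744, -0.715); state += dt/6·(k1+2k2+2k3+k4)
t=0.010: state=(1.423, 2.363)
t=0.020: state=(1.415, 2.356)
t=0.030: state=(1.408, 2.348)
continuing one RK4 step at a time; state shown every 25 steps (Δt=0.25):
t=0.250: state=(1.274, 2.166)
t=0.500: state=(1.179, 1.933)
t=0.750: state=(1.136, 1.702)
t=1.000: state=(1.135, 1.493)
t=1.250: state=(1.173, 1.315)
t=1.500: state=(1.246, 1.170)
t=1.750: state=(1.353, 1.059)
t=2.000: state=(1.492, 0.981)
t=2.250: state=(1.663, 0.936)
t=2.500: state=(1.862, 0.926)
t=2.750: state=(2.083, 0.953)
t=3.000: state=(2.310, 1.025)
t=3.250: state=(2.520, 1.148)
t=3.500: state=(2.679, 1.334)
t=3.750: state=(2.743, 1.585)
t=4.000: state=(2.680, 1.883)
t=4.250: state=(2.486, 2.182)
t=4.500: state=(2.203, 2.414)
t=4.750: state=(1.895, 2.522)
t=5.000: state=(1.620, 2.490)
t=5.250: state=(1.406, 2.346)
t=5.500: state=(1.259, 2.136)
t=5.750: state=(1.171, 1.902)
t=6.000: state=(1.133, 1.673)
t=6.250: state=(1.138, 1.468)
t=6.440: state=(1.167, 1.333)
largest grid value and its neighbours: x(3.750)=2.74297, x(3.760)=2.74304, x(3.770)=2.74291
parabola through these three points peaks at t≈3.758 with x≈2.74305

max x = 2.743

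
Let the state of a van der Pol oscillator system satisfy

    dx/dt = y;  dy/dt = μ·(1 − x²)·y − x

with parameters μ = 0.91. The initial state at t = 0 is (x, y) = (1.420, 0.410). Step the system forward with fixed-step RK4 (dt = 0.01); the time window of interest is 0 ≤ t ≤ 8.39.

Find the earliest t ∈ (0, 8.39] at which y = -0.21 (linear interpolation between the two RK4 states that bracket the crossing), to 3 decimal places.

t = 0.404

t=0.000: state=(1.420, 0.410)
step 1 (dt=0.01): k1=(0.410, -1.799), k2=(0.401, -1.795), k3=(0.401, -1.795), k4=(0.392, -1.791); state += dt/6·(k1+2k2+2k3+k4)
t=0.010: state=(1.424, 0.392)
t=0.020: state=(1.428, 0.374)
t=0.030: state=(1.431, 0.356)
t=0.400: state=(1.453, -0.205)
next step: t=0.410: state=(1.451, -0.217) — y has crossed -0.21
linear interpolation between t=0.400 (-0.20510) and t=0.410 (-0.21749) → t≈0.404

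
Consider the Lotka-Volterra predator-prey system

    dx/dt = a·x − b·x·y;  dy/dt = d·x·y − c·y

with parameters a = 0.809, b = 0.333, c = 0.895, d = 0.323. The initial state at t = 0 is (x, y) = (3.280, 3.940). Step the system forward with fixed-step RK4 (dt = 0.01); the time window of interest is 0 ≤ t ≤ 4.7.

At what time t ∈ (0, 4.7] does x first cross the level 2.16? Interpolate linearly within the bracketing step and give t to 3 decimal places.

t=0.000: state=(3.280, 3.940)
step 1 (dt=0.01): k1=(-1.650, 0.648), k2=(-1.649, 0.638), k3=(-1.649, 0.638), k4=(-1.649, 0.628); state += dt/6·(k1+2k2+2k3+k4)
t=0.010: state=(3.264, 3.946)
t=0.020: state=(3.247, 3.953)
t=0.030: state=(3.231, 3.959)
continuing one RK4 step at a time; state shown every 20 steps (Δt=0.2):
t=0.200: state=(2.956, 4.029)
t=0.400: state=(2.655, 4.037)
t=0.600: state=(2.390, 3.972)
t=0.800: state=(2.165, 3.847)
next step: t=0.810: state=(2.155, 3.839) — x has crossed 2.16
linear interpolation between t=0.800 (2.16496) and t=0.810 (2.15480) → t≈0.805

t = 0.805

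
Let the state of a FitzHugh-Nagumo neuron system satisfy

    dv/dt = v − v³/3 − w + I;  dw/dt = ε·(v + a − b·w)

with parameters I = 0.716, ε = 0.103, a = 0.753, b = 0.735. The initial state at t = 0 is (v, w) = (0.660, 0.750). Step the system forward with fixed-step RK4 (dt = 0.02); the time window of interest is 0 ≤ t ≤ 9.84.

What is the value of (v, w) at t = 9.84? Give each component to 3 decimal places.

t=0.000: state=(0.660, 0.750)
step 1 (dt=0.02): k1=(0.530, 0.089), k2=(0.532, 0.089), k3=(0.532, 0.089), k4=(0.534, 0.090); state += dt/6·(k1+2k2+2k3+k4)
t=0.020: state=(0.671, 0.752)
t=0.040: state=(0.681, 0.754)
t=0.060: state=(0.692, 0.755)
continuing one RK4 step at a time; state shown every 25 steps (Δt=0.5):
t=0.500: state=(0.943, 0.801)
t=1.000: state=(1.212, 0.864)
t=1.500: state=(1.397, 0.936)
t=2.000: state=(1.486, 1.013)
t=2.500: state=(1.506, 1.089)
t=3.000: state=(1.489, 1.162)
t=3.500: state=(1.453, 1.231)
t=4.000: state=(1.406, 1.296)
t=4.500: state=(1.353, 1.356)
t=5.000: state=(1.294, 1.410)
t=5.500: state=(1.230, 1.460)
t=6.000: state=(1.160, 1.504)
t=6.500: state=(1.081, 1.543)
t=7.000: state=(0.992, 1.576)
t=7.500: state=(0.886, 1.603)
t=8.000: state=(0.755, 1.623)
t=8.500: state=(0.583, 1.635)
t=9.000: state=(0.339, 1.636)
t=9.500: state=(-0.037, 1.621)
t=9.840: state=(-0.413, 1.599)

(v, w) = (-0.413, 1.599)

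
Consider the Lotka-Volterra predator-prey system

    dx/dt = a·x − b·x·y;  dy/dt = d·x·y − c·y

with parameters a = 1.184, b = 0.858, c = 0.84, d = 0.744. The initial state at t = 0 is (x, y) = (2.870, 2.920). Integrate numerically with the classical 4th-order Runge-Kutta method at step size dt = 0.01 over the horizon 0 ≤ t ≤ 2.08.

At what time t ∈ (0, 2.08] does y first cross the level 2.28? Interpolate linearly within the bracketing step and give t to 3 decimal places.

t=0.000: state=(2.870, 2.920)
step 1 (dt=0.01): k1=(-3.792, 3.782), k2=(-3.814, 3.765), k3=(-3.813, 3.765), k4=(-3.833, 3.747); state += dt/6·(k1+2k2+2k3+k4)
t=0.010: state=(2.832, 2.958)
t=0.020: state=(2.793, 2.995)
t=0.030: state=(2.754, 3.032)
continuing one RK4 step at a time; state shown every 10 steps (Δt=0.1):
t=0.100: state=(2.476, 3.276)
t=0.200: state=(2.077, 3.567)
t=0.300: state=(1.705, 3.775)
t=0.400: state=(1.381, 3.891)
t=0.500: state=(1.111, 3.924)
t=0.600: state=(0.894, 3.886)
t=0.700: state=(0.724, 3.793)
t=0.800: state=(0.592, 3.662)
t=0.900: state=(0.490, 3.504)
t=1.000: state=(0.411, 3.331)
t=1.100: state=(0.350, 3.151)
t=1.200: state=(0.303, 2.968)
t=1.300: state=(0.267, 2.787)
t=1.400: state=(0.238, 2.611)
t=1.500: state=(0.216, 2.442)
t=1.590: state=(0.200, 2.295)
next step: t=1.600: state=(0.198, 2.280) — y has crossed 2.28
linear interpolation between t=1.590 (2.29546) and t=1.600 (2.27963) → t≈1.600

t = 1.600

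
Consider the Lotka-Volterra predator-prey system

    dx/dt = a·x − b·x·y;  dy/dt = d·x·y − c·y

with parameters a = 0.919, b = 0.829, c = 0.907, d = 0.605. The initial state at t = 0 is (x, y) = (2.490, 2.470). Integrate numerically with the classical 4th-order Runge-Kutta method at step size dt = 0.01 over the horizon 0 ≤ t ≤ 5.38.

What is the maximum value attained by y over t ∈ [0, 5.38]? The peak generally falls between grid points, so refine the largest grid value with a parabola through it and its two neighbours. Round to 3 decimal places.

t=0.000: state=(2.490, 2.470)
step 1 (dt=0.01): k1=(-2.810, 1.481), k2=(-2.810, 1.464), k3=(-2.809, 1.464), k4=(-2.808, 1.447); state += dt/6·(k1+2k2+2k3+k4)
t=0.010: state=(2.462, 2.485)
t=0.020: state=(2.434, 2.499)
t=0.030: state=(2.406, 2.513)
continuing one RK4 step at a time; state shown every 20 steps (Δt=0.2):
t=0.200: state=(1.946, 2.693)
t=0.400: state=(1.485, 2.762)
t=0.600: state=(1.133, 2.696)
t=0.800: state=(0.882, 2.538)
t=1.000: state=(0.708, 2.329)
t=1.200: state=(0.589, 2.100)
t=1.400: state=(0.509, 1.872)
t=1.600: state=(0.457, 1.655)
t=1.800: state=(0.424, 1.455)
t=2.000: state=(0.407, 1.276)
t=2.200: state=(0.401, 1.118)
t=2.400: state=(0.405, 0.979)
t=2.600: state=(0.418, 0.858)
t=2.800: state=(0.440, 0.754)
t=3.000: state=(0.470, 0.664)
t=3.200: state=(0.509, 0.588)
t=3.400: state=(0.558, 0.523)
t=3.600: state=(0.618, 0.468)
t=3.800: state=(0.690, 0.423)
t=4.000: state=(0.776, 0.385)
t=4.200: state=(0.877, 0.355)
t=4.400: state=(0.995, 0.332)
t=4.600: state=(1.134, 0.315)
t=4.800: state=(1.295, 0.304)
t=5.000: state=(1.480, 0.300)
t=5.200: state=(1.692, 0.303)
t=5.380: state=(1.907, 0.313)
largest grid value and its neighbours: y(0.380)=2.76147, y(0.390)=2.76175, y(0.400)=2.76169
parabola through these three points peaks at t≈0.393 with y≈2.76177

max y = 2.762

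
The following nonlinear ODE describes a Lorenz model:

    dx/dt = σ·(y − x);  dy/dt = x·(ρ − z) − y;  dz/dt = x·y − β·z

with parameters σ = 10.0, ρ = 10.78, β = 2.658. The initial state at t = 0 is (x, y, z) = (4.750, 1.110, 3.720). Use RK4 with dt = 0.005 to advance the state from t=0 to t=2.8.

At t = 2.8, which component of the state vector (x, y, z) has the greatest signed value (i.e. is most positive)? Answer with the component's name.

largest component: z

t=0.000: state=(4.750, 1.110, 3.720)
step 1 (dt=0.005): k1=(-36.400, 32.425, -4.615), k2=(-34.679, 31.755, -4.308), k3=(-34.739, 31.784, -4.313), k4=(-33.074, 31.138, -4.023); state += dt/6·(k1+2k2+2k3+k4)
t=0.005: state=(4.576, 1.269, 3.698)
t=0.010: state=(4.419, 1.422, 3.680)
t=0.015: state=(4.276, 1.569, 3.663)
continuing one RK4 step at a time; state shown every 20 steps (Δt=0.1):
t=0.100: state=(3.408, 3.564, 3.646)
t=0.200: state=(4.273, 5.667, 4.344)
t=0.300: state=(5.948, 7.776, 6.406)
t=0.400: state=(7.556, 8.702, 9.993)
t=0.500: state=(7.818, 7.109, 13.221)
t=0.600: state=(6.362, 4.424, 13.735)
t=0.700: state=(4.474, 2.824, 12.181)
t=0.800: state=(3.231, 2.400, 10.176)
t=0.900: state=(2.754, 2.590, 8.434)
t=1.000: state=(2.836, 3.142, 7.156)
t=1.100: state=(3.336, 4.020, 6.451)
t=1.200: state=(4.190, 5.200, 6.474)
t=1.300: state=(5.299, 6.459, 7.425)
t=1.400: state=(6.355, 7.208, 9.271)
t=1.500: state=(6.811, 6.804, 11.263)
t=1.600: state=(6.338, 5.470, 12.221)
t=1.700: state=(5.299, 4.210, 11.813)
t=1.800: state=(4.345, 3.582, 10.664)
t=1.900: state=(3.819, 3.528, 9.419)
t=2.000: state=(3.743, 3.867, 8.430)
t=2.100: state=(4.036, 4.483, 7.880)
t=2.200: state=(4.601, 5.262, 7.893)
t=2.300: state=(5.298, 5.991, 8.521)
t=2.400: state=(5.893, 6.341, 9.608)
t=2.500: state=(6.112, 6.079, 10.687)
t=2.600: state=(5.841, 5.366, 11.216)
t=2.700: state=(5.266, 4.647, 11.026)
t=2.800: state=(4.703, 4.232, 10.370)
compare at T: x=4.703, y=4.232, z=10.370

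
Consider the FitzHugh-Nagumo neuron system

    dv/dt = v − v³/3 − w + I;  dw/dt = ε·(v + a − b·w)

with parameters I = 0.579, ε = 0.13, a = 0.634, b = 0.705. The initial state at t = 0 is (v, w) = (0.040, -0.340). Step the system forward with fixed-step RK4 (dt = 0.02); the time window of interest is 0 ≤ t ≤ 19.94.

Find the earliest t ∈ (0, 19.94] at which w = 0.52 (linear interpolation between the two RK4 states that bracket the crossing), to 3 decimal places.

t = 3.236

t=0.000: state=(0.040, -0.340)
step 1 (dt=0.02): k1=(0.959, 0.119), k2=(0.967, 0.120), k3=(0.967, 0.120), k4=(0.976, 0.121); state += dt/6·(k1+2k2+2k3+k4)
t=0.020: state=(0.059, -0.338)
t=0.040: state=(0.079, -0.335)
t=0.060: state=(0.099, -0.333)
continuing one RK4 step at a time; state shown every 50 steps (Δt=1):
t=1.000: state=(1.337, -0.149)
t=2.000: state=(1.893, 0.157)
t=3.000: state=(1.836, 0.455)
t=3.220: state=(1.813, 0.516)
next step: t=3.240: state=(1.811, 0.521) — w has crossed 0.52
linear interpolation between t=3.220 (0.51560) and t=3.240 (0.52101) → t≈3.236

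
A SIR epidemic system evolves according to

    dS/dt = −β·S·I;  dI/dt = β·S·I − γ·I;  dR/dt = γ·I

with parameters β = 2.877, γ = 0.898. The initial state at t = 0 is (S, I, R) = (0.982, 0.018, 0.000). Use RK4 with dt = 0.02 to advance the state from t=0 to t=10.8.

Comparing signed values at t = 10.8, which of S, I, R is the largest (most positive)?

t=0.000: state=(0.982, 0.018, 0.000)
step 1 (dt=0.02): k1=(-0.051, 0.035, 0.016), k2=(-0.052, 0.035, 0.016), k3=(-0.052, 0.035, 0.016), k4=(-0.053, 0.036, 0.017); state += dt/6·(k1+2k2+2k3+k4)
t=0.020: state=(0.981, 0.019, 0.000)
t=0.040: state=(0.980, 0.019, 0.001)
t=0.060: state=(0.979, 0.020, 0.001)
continuing one RK4 step at a time; state shown every 25 steps (Δt=0.5):
t=0.500: state=(0.941, 0.046, 0.013)
t=1.000: state=(0.847, 0.107, 0.046)
t=1.500: state=(0.678, 0.206, 0.116)
t=2.000: state=(0.469, 0.300, 0.231)
t=2.500: state=(0.295, 0.330, 0.375)
t=3.000: state=(0.187, 0.295, 0.517)
t=3.500: state=(0.128, 0.236, 0.637)
t=4.000: state=(0.095, 0.176, 0.729)
t=4.500: state=(0.077, 0.127, 0.797)
t=5.000: state=(0.066, 0.090, 0.845)
t=5.500: state=(0.059, 0.063, 0.879)
t=6.000: state=(0.055, 0.043, 0.902)
t=6.500: state=(0.052, 0.030, 0.918)
t=7.000: state=(0.050, 0.020, 0.930)
t=7.500: state=(0.049, 0.014, 0.937)
t=8.000: state=(0.048, 0.010, 0.942)
t=8.500: state=(0.047, 0.007, 0.946)
t=9.000: state=(0.047, 0.004, 0.948)
t=9.500: state=(0.047, 0.003, 0.950)
t=10.000: state=(0.047, 0.002, 0.951)
t=10.500: state=(0.046, 0.001, 0.952)
t=10.800: state=(0.046, 0.001, 0.952)
compare at T: S=0.046, I=0.001, R=0.952

largest component: R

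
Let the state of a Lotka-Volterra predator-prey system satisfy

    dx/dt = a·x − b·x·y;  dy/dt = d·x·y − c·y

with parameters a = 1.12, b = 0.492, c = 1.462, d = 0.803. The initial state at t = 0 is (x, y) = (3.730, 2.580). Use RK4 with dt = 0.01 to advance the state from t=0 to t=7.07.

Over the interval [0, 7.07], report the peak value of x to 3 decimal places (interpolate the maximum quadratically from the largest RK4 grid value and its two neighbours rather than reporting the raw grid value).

t=0.000: state=(3.730, 2.580)
step 1 (dt=0.01): k1=(-0.557, 3.956), k2=(-0.593, 3.980), k3=(-0.593, 3.980), k4=(-0.629, 4.004); state += dt/6·(k1+2k2+2k3+k4)
t=0.010: state=(3.724, 2.620)
t=0.020: state=(3.717, 2.660)
t=0.030: state=(3.710, 2.701)
continuing one RK4 step at a time; state shown every 25 steps (Δt=0.25):
t=0.250: state=(3.364, 3.676)
t=0.500: state=(2.653, 4.682)
t=0.750: state=(1.906, 5.124)
t=1.000: state=(1.353, 4.912)
t=1.250: state=(1.013, 4.308)
t=1.500: state=(0.825, 3.588)
t=1.750: state=(0.732, 2.907)
t=2.000: state=(0.703, 2.327)
t=2.250: state=(0.720, 1.862)
t=2.500: state=(0.775, 1.500)
t=2.750: state=(0.868, 1.227)
t=3.000: state=(1.001, 1.026)
t=3.250: state=(1.178, 0.885)
t=3.500: state=(1.406, 0.795)
t=3.750: state=(1.693, 0.753)
t=4.000: state=(2.042, 0.759)
t=4.250: state=(2.453, 0.826)
t=4.500: state=(2.907, 0.981)
t=4.750: state=(3.354, 1.277)
t=5.000: state=(3.683, 1.802)
t=5.250: state=(3.720, 2.645)
t=5.500: state=(3.326, 3.750)
t=5.750: state=(2.601, 4.732)
t=6.000: state=(1.863, 5.128)
t=6.250: state=(1.325, 4.881)
t=6.500: state=(0.997, 4.263)
t=6.750: state=(0.816, 3.541)
t=7.000: state=(0.729, 2.866)
t=7.070: state=(0.716, 2.694)
largest grid value and its neighbours: x(5.140)=3.75169, x(5.150)=3.75218, x(5.160)=3.75203
parabola through these three points peaks at t≈5.153 with x≈3.75221

max x = 3.752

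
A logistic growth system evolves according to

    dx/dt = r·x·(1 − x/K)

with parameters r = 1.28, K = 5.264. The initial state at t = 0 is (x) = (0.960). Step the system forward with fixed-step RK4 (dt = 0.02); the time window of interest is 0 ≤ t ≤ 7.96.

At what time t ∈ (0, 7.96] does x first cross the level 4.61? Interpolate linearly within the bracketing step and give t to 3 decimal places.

t=0.000: state=(0.960)
step 1 (dt=0.02): k1=(1.005), k2=(1.013), k3=(1.013), k4=(1.021); state += dt/6·(k1+2k2+2k3+k4)
t=0.020: state=(0.980)
t=0.040: state=(1.001)
t=0.060: state=(1.022)
continuing one RK4 step at a time; state shown every 25 steps (Δt=0.5):
t=0.500: state=(1.565)
t=1.000: state=(2.343)
t=1.500: state=(3.176)
t=2.000: state=(3.909)
t=2.500: state=(4.451)
t=2.680: state=(4.597)
next step: t=2.700: state=(4.612) — x has crossed 4.61
linear interpolation between t=2.680 (4.59680) and t=2.700 (4.61158) → t≈2.698

t = 2.698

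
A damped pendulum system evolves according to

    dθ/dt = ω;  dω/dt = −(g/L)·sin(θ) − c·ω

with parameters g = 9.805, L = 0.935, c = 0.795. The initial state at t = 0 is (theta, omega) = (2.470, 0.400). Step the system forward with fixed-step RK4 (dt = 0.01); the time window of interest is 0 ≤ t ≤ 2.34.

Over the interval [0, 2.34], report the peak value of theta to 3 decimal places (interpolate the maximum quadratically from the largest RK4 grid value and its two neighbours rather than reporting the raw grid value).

max theta = 2.482

t=0.000: state=(2.470, 0.400)
step 1 (dt=0.01): k1=(0.400, -6.843), k2=(0.366, -6.800), k3=(0.366, -6.801), k4=(0.332, -6.759); state += dt/6·(k1+2k2+2k3+k4)
t=0.010: state=(2.474, 0.332)
t=0.020: state=(2.477, 0.265)
t=0.030: state=(2.479, 0.198)
continuing one RK4 step at a time; state shown every 10 steps (Δt=0.1):
t=0.100: state=(2.477, -0.251)
t=0.200: state=(2.421, -0.872)
t=0.300: state=(2.302, -1.510)
t=0.400: state=(2.117, -2.200)
t=0.500: state=(1.860, -2.949)
t=0.600: state=(1.526, -3.719)
t=0.700: state=(1.119, -4.406)
t=0.800: state=(0.654, -4.844)
t=0.900: state=(0.164, -4.867)
t=1.000: state=(-0.304, -4.419)
t=1.100: state=(-0.707, -3.588)
t=1.200: state=(-1.015, -2.545)
t=1.300: state=(-1.214, -1.443)
t=1.400: state=(-1.304, -0.370)
t=1.500: state=(-1.290, 0.631)
t=1.600: state=(-1.181, 1.536)
t=1.700: state=(-0.988, 2.311)
t=1.800: state=(-0.725, 2.896)
t=1.900: state=(-0.417, 3.218)
t=2.000: state=(-0.092, 3.223)
t=2.100: state=(0.217, 2.909)
t=2.200: state=(0.481, 2.337)
t=2.300: state=(0.679, 1.601)
t=2.340: state=(0.736, 1.282)
largest grid value and its neighbours: theta(0.050)=2.48161, theta(0.060)=2.48196, theta(0.070)=2.48167
parabola through these three points peaks at t≈0.060 with theta≈2.48196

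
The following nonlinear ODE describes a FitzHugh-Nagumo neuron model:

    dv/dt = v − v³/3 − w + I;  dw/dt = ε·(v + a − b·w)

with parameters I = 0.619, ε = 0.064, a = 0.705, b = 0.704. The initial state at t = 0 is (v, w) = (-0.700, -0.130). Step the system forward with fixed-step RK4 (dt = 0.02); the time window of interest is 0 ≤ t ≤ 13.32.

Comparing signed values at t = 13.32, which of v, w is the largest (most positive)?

t=0.000: state=(-0.700, -0.130)
step 1 (dt=0.02): k1=(0.163, 0.006), k2=(0.164, 0.006), k3=(0.164, 0.006), k4=(0.165, 0.006); state += dt/6·(k1+2k2+2k3+k4)
t=0.020: state=(-0.697, -0.130)
t=0.040: state=(-0.693, -0.130)
t=0.060: state=(-0.690, -0.130)
continuing one RK4 step at a time; state shown every 25 steps (Δt=0.5):
t=0.500: state=(-0.607, -0.126)
t=1.000: state=(-0.483, -0.118)
t=1.500: state=(-0.306, -0.105)
t=2.000: state=(-0.038, -0.087)
t=2.500: state=(0.385, -0.057)
t=3.000: state=(0.989, -0.012)
t=3.500: state=(1.558, 0.051)
t=4.000: state=(1.831, 0.127)
t=4.500: state=(1.897, 0.206)
t=5.000: state=(1.894, 0.283)
t=5.500: state=(1.871, 0.359)
t=6.000: state=(1.843, 0.432)
t=6.500: state=(1.814, 0.503)
t=7.000: state=(1.784, 0.571)
t=7.500: state=(1.754, 0.636)
t=8.000: state=(1.723, 0.699)
t=8.500: state=(1.692, 0.760)
t=9.000: state=(1.660, 0.818)
t=9.500: state=(1.628, 0.875)
t=10.000: state=(1.595, 0.928)
t=10.500: state=(1.561, 0.980)
t=11.000: state=(1.527, 1.029)
t=11.500: state=(1.491, 1.076)
t=12.000: state=(1.455, 1.121)
t=12.500: state=(1.417, 1.164)
t=13.000: state=(1.378, 1.205)
t=13.320: state=(1.352, 1.230)
compare at T: v=1.352, w=1.230

largest component: v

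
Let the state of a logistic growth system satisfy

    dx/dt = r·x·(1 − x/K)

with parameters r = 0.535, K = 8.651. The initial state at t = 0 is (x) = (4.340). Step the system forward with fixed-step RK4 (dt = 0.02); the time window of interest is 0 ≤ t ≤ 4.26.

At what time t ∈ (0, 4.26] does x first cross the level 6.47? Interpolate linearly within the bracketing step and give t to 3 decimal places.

t = 2.020

t=0.000: state=(4.340)
step 1 (dt=0.02): k1=(1.157), k2=(1.157), k3=(1.157), k4=(1.157); state += dt/6·(k1+2k2+2k3+k4)
t=0.020: state=(4.363)
t=0.040: state=(4.386)
t=0.060: state=(4.409)
continuing one RK4 step at a time; state shown every 10 steps (Δt=0.2):
t=0.200: state=(4.571)
t=0.400: state=(4.801)
t=0.600: state=(5.028)
t=0.800: state=(5.251)
t=1.000: state=(5.469)
t=1.200: state=(5.681)
t=1.400: state=(5.886)
t=1.600: state=(6.084)
t=1.800: state=(6.272)
t=2.000: state=(6.453)
next step: t=2.020: state=(6.470) — x has crossed 6.47
linear interpolation between t=2.000 (6.45252) and t=2.020 (6.47002) → t≈2.020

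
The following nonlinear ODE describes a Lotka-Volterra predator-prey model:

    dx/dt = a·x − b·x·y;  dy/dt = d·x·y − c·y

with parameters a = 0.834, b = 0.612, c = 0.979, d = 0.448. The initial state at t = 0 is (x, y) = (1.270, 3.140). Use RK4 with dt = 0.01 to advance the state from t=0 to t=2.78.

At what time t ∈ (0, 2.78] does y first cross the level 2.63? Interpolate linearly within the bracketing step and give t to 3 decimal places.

t = 0.355

t=0.000: state=(1.270, 3.140)
step 1 (dt=0.01): k1=(-1.381, -1.288), k2=(-1.369, -1.295), k3=(-1.369, -1.294), k4=(-1.357, -1.301); state += dt/6·(k1+2k2+2k3+k4)
t=0.010: state=(1.256, 3.127)
t=0.020: state=(1.243, 3.114)
t=0.030: state=(1.230, 3.101)
continuing one RK4 step at a time; state shown every 10 steps (Δt=0.1):
t=0.100: state=(1.144, 3.005)
t=0.200: state=(1.039, 2.861)
t=0.300: state=(0.952, 2.712)
t=0.350: state=(0.915, 2.637)
next step: t=0.360: state=(0.908, 2.622) — y has crossed 2.63
linear interpolation between t=0.350 (2.63745) and t=0.360 (2.62244) → t≈0.355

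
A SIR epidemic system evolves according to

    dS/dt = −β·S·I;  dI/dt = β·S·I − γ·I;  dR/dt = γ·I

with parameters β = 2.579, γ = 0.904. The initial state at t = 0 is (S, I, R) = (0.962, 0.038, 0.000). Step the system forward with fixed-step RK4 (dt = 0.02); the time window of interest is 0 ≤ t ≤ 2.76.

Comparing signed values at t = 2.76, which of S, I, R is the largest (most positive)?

t=0.000: state=(0.962, 0.038, 0.000)
step 1 (dt=0.02): k1=(-0.094, 0.060, 0.034), k2=(-0.096, 0.061, 0.035), k3=(-0.096, 0.061, 0.035), k4=(-0.097, 0.062, 0.035); state += dt/6·(k1+2k2+2k3+k4)
t=0.020: state=(0.960, 0.039, 0.001)
t=0.040: state=(0.958, 0.040, 0.001)
t=0.060: state=(0.956, 0.042, 0.002)
continuing one RK4 step at a time; state shown every 5 steps (Δt=0.1):
t=0.100: state=(0.952, 0.044, 0.004)
t=0.200: state=(0.940, 0.052, 0.008)
t=0.300: state=(0.927, 0.060, 0.013)
t=0.400: state=(0.911, 0.070, 0.019)
t=0.500: state=(0.894, 0.080, 0.026)
t=0.600: state=(0.874, 0.092, 0.034)
t=0.700: state=(0.852, 0.105, 0.042)
t=0.800: state=(0.828, 0.119, 0.053)
t=0.900: state=(0.801, 0.135, 0.064)
t=1.000: state=(0.772, 0.151, 0.077)
t=1.100: state=(0.741, 0.167, 0.091)
t=1.200: state=(0.708, 0.184, 0.107)
t=1.300: state=(0.674, 0.201, 0.125)
t=1.400: state=(0.639, 0.218, 0.144)
t=1.500: state=(0.602, 0.234, 0.164)
t=1.600: state=(0.566, 0.248, 0.186)
t=1.700: state=(0.530, 0.261, 0.209)
t=1.800: state=(0.495, 0.272, 0.233)
t=1.900: state=(0.461, 0.281, 0.258)
t=2.000: state=(0.428, 0.288, 0.284)
t=2.100: state=(0.397, 0.293, 0.310)
t=2.200: state=(0.368, 0.295, 0.337)
t=2.300: state=(0.341, 0.295, 0.363)
t=2.400: state=(0.316, 0.294, 0.390)
t=2.500: state=(0.293, 0.290, 0.416)
t=2.600: state=(0.272, 0.285, 0.442)
t=2.700: state=(0.253, 0.279, 0.468)
t=2.760: state=(0.243, 0.275, 0.483)
compare at T: S=0.243, I=0.275, R=0.483

largest component: R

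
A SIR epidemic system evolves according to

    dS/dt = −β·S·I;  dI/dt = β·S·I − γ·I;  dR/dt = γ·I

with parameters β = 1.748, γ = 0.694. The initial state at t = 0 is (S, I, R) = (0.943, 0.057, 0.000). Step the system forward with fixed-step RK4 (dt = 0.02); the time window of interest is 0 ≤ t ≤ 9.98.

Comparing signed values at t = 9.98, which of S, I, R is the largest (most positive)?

largest component: R

t=0.000: state=(0.943, 0.057, 0.000)
step 1 (dt=0.02): k1=(-0.094, 0.054, 0.040), k2=(-0.095, 0.055, 0.040), k3=(-0.095, 0.055, 0.040), k4=(-0.096, 0.055, 0.040); state += dt/6·(k1+2k2+2k3+k4)
t=0.020: state=(0.941, 0.058, 0.001)
t=0.040: state=(0.939, 0.059, 0.002)
t=0.060: state=(0.937, 0.060, 0.002)
continuing one RK4 step at a time; state shown every 25 steps (Δt=0.5):
t=0.500: state=(0.885, 0.090, 0.025)
t=1.000: state=(0.804, 0.133, 0.063)
t=1.500: state=(0.701, 0.181, 0.118)
t=2.000: state=(0.586, 0.225, 0.189)
t=2.500: state=(0.475, 0.253, 0.272)
t=3.000: state=(0.379, 0.259, 0.362)
t=3.500: state=(0.304, 0.246, 0.450)
t=4.000: state=(0.247, 0.221, 0.531)
t=4.500: state=(0.207, 0.191, 0.603)
t=5.000: state=(0.177, 0.159, 0.664)
t=5.500: state=(0.156, 0.130, 0.714)
t=6.000: state=(0.141, 0.105, 0.754)
t=6.500: state=(0.130, 0.083, 0.787)
t=7.000: state=(0.122, 0.066, 0.812)
t=7.500: state=(0.116, 0.052, 0.833)
t=8.000: state=(0.111, 0.040, 0.849)
t=8.500: state=(0.108, 0.031, 0.861)
t=9.000: state=(0.105, 0.024, 0.870)
t=9.500: state=(0.103, 0.019, 0.878)
t=9.980: state=(0.102, 0.015, 0.883)
compare at T: S=0.102, I=0.015, R=0.883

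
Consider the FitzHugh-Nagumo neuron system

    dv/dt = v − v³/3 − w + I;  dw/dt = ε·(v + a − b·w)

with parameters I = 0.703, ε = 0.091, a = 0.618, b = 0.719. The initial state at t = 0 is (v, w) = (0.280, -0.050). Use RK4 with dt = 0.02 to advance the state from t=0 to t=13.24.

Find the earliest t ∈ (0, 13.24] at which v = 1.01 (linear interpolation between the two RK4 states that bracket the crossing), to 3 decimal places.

t = 0.589

t=0.000: state=(0.280, -0.050)
step 1 (dt=0.02): k1=(1.026, 0.085), k2=(1.034, 0.086), k3=(1.034, 0.086), k4=(1.043, 0.087); state += dt/6·(k1+2k2+2k3+k4)
t=0.020: state=(0.301, -0.048)
t=0.040: state=(0.322, -0.047)
t=0.060: state=(0.343, -0.045)
continuing one RK4 step at a time; state shown every 25 steps (Δt=0.5):
t=0.500: state=(0.889, 0.005)
t=0.580: state=(0.998, 0.016)
next step: t=0.600: state=(1.025, 0.019) — v has crossed 1.01
linear interpolation between t=0.580 (0.99750) and t=0.600 (1.02454) → t≈0.589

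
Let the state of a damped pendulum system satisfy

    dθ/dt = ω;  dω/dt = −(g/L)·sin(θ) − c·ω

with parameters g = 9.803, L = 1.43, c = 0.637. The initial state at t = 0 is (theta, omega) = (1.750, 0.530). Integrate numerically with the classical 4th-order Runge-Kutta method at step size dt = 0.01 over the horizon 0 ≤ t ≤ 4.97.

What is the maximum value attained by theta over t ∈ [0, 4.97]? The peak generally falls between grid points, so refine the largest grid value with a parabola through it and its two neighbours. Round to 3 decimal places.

max theta = 1.770

t=0.000: state=(1.750, 0.530)
step 1 (dt=0.01): k1=(0.530, -7.083), k2=(0.495, -7.057), k3=(0.495, -7.058), k4=(0.459, -7.032); state += dt/6·(k1+2k2+2k3+k4)
t=0.010: state=(1.755, 0.459)
t=0.020: state=(1.759, 0.389)
t=0.030: state=(1.763, 0.320)
continuing one RK4 step at a time; state shown every 20 steps (Δt=0.2):
t=0.200: state=(1.720, -0.798)
t=0.400: state=(1.440, -1.985)
t=0.600: state=(0.941, -2.936)
t=0.800: state=(0.303, -3.322)
t=1.000: state=(-0.331, -2.889)
t=1.200: state=(-0.810, -1.830)
t=1.400: state=(-1.050, -0.564)
t=1.600: state=(-1.041, 0.630)
t=1.800: state=(-0.813, 1.592)
t=2.000: state=(-0.430, 2.153)
t=2.200: state=(0.010, 2.156)
t=2.400: state=(0.396, 1.624)
t=2.600: state=(0.639, 0.776)
t=2.800: state=(0.702, -0.132)
t=3.000: state=(0.595, -0.906)
t=3.200: state=(0.359, -1.393)
t=3.400: state=(0.064, -1.494)
t=3.600: state=(-0.213, -1.210)
t=3.800: state=(-0.403, -0.662)
t=4.000: state=(-0.471, -0.025)
t=4.200: state=(-0.417, 0.542)
t=4.400: state=(-0.268, 0.915)
t=4.600: state=(-0.070, 1.020)
t=4.800: state=(0.122, 0.858)
t=4.970: state=(0.245, 0.563)
largest grid value and its neighbours: theta(0.070)=1.77003, theta(0.080)=1.77016, theta(0.090)=1.76961
parabola through these three points peaks at t≈0.077 with theta≈1.77019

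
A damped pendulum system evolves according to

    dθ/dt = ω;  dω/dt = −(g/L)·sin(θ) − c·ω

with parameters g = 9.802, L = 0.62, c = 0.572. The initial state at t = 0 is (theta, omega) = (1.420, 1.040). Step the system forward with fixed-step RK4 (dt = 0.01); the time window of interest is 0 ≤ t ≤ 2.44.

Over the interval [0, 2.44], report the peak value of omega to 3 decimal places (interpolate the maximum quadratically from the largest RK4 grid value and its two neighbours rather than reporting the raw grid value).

max omega = 3.718

t=0.000: state=(1.420, 1.040)
step 1 (dt=0.01): k1=(1.040, -16.225), k2=(0.959, -16.191), k3=(0.959, -16.190), k4=(0.878, -16.155); state += dt/6·(k1+2k2+2k3+k4)
t=0.010: state=(1.430, 0.878)
t=0.020: state=(1.438, 0.717)
t=0.030: state=(1.444, 0.557)
continuing one RK4 step at a time; state shown every 10 steps (Δt=0.1):
t=0.100: state=(1.444, -0.542)
t=0.200: state=(1.315, -2.023)
t=0.300: state=(1.045, -3.332)
t=0.400: state=(0.660, -4.303)
t=0.500: state=(0.204, -4.703)
t=0.600: state=(-0.257, -4.393)
t=0.700: state=(-0.654, -3.464)
t=0.800: state=(-0.938, -2.164)
t=0.900: state=(-1.083, -0.734)
t=1.000: state=(-1.085, 0.674)
t=1.100: state=(-0.952, 1.951)
t=1.200: state=(-0.703, 2.979)
t=1.300: state=(-0.370, 3.600)
t=1.400: state=(-0.001, 3.681)
t=1.500: state=(0.347, 3.204)
t=1.600: state=(0.625, 2.298)
t=1.700: state=(0.799, 1.156)
t=1.800: state=(0.854, -0.050)
t=1.900: state=(0.792, -1.183)
t=2.000: state=(0.624, -2.123)
t=2.100: state=(0.378, -2.746)
t=2.200: state=(0.089, -2.948)
t=2.300: state=(-0.197, -2.696)
t=2.400: state=(-0.437, -2.059)
t=2.440: state=(-0.513, -1.726)
largest grid value and its neighbours: omega(1.350)=3.71264, omega(1.360)=3.71783, omega(1.370)=3.71721
parabola through these three points peaks at t≈1.364 with omega≈3.71828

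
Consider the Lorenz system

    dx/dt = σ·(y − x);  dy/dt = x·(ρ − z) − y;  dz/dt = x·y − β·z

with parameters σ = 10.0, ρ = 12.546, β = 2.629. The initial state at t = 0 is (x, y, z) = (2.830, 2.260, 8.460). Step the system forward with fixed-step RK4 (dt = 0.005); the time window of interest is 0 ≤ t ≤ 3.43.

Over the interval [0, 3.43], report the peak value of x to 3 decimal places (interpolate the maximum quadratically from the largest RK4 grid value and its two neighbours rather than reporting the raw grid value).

max x = 7.962

t=0.000: state=(2.830, 2.260, 8.460)
step 1 (dt=0.005): k1=(-5.700, 9.303, -15.846), k2=(-5.325, 9.333, -15.708), k3=(-5.334, 9.336, -15.707), k4=(-4.967, 9.368, -15.568); state += dt/6·(k1+2k2+2k3+k4)
t=0.005: state=(2.803, 2.307, 8.381)
t=0.010: state=(2.780, 2.354, 8.304)
t=0.015: state=(2.761, 2.401, 8.229)
continuing one RK4 step at a time; state shown every 40 steps (Δt=0.2):
t=0.200: state=(3.627, 4.720, 6.651)
t=0.400: state=(6.670, 8.306, 9.501)
t=0.600: state=(7.553, 6.400, 15.075)
t=0.800: state=(4.372, 3.123, 12.871)
t=1.000: state=(3.395, 3.565, 9.384)
t=1.200: state=(4.685, 5.733, 8.432)
t=1.400: state=(6.862, 7.618, 11.471)
t=1.600: state=(6.447, 5.401, 14.008)
t=1.800: state=(4.450, 3.829, 11.849)
t=2.000: state=(4.250, 4.613, 9.680)
t=2.200: state=(5.563, 6.378, 9.983)
t=2.400: state=(6.623, 6.638, 12.517)
t=2.600: state=(5.635, 4.889, 12.921)
t=2.800: state=(4.614, 4.446, 11.123)
t=3.000: state=(4.956, 5.405, 10.156)
t=3.200: state=(5.982, 6.405, 11.192)
t=3.400: state=(6.121, 5.816, 12.599)
t=3.430: state=(6.017, 5.630, 12.646)
largest grid value and its neighbours: x(0.525)=7.95810, x(0.530)=7.96200, x(0.535)=7.96137
parabola through these three points peaks at t≈0.532 with x≈7.96230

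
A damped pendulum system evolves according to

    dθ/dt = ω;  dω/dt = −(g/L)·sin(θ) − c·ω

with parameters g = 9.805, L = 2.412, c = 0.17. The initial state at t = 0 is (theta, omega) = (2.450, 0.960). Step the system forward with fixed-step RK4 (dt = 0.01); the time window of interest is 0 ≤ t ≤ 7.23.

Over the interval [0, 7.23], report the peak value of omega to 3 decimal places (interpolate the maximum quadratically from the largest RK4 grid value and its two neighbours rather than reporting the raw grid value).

t=0.000: state=(2.450, 0.960)
step 1 (dt=0.01): k1=(0.960, -2.756), k2=(0.946, -2.738), k3=(0.946, -2.739), k4=(0.933, -2.721); state += dt/6·(k1+2k2+2k3+k4)
t=0.010: state=(2.459, 0.933)
t=0.020: state=(2.469, 0.906)
t=0.030: state=(2.478, 0.879)
continuing one RK4 step at a time; state shown every 25 steps (Δt=0.25):
t=0.250: state=(2.612, 0.361)
t=0.500: state=(2.639, -0.136)
t=0.750: state=(2.543, -0.643)
t=1.000: state=(2.308, -1.258)
t=1.250: state=(1.899, -2.049)
t=1.500: state=(1.274, -2.942)
t=1.750: state=(0.450, -3.560)
t=2.000: state=(-0.440, -3.411)
t=2.250: state=(-1.195, -2.546)
t=2.500: state=(-1.696, -1.461)
t=2.750: state=(-1.932, -0.442)
t=3.000: state=(-1.923, 0.502)
t=3.250: state=(-1.681, 1.442)
t=3.500: state=(-1.203, 2.362)
t=3.750: state=(-0.522, 3.012)
t=4.000: state=(0.248, 3.016)
t=4.250: state=(0.928, 2.336)
t=4.500: state=(1.389, 1.327)
t=4.750: state=(1.589, 0.280)
t=5.000: state=(1.532, -0.726)
t=5.250: state=(1.230, -1.673)
t=5.500: state=(0.712, -2.423)
t=5.750: state=(0.059, -2.693)
t=6.000: state=(-0.580, -2.319)
t=6.250: state=(-1.062, -1.489)
t=6.500: state=(-1.312, -0.499)
t=6.750: state=(-1.312, 0.489)
t=7.000: state=(-1.074, 1.397)
t=7.230: state=(-0.672, 2.048)
largest grid value and its neighbours: omega(3.870)=3.10988, omega(3.880)=3.11015, omega(3.890)=3.10917
parabola through these three points peaks at t≈3.877 with omega≈3.11020

max omega = 3.110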